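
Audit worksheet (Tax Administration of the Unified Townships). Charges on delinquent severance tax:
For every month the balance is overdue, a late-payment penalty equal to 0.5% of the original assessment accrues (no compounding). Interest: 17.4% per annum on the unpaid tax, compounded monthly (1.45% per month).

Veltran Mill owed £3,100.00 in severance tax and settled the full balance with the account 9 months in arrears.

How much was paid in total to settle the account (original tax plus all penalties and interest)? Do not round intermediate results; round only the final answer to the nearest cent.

Late-payment penalty: 9 × 0.5% × £3,100.00 = £139.50
Interest: £3,100.00 × ((1 + 0.0145)^9 − 1) = £3,100.00 × 0.1383307… = £428.8253…
Total = £3,100.00 + £139.5000 + £428.8253… = £3,668.33

£3,668.33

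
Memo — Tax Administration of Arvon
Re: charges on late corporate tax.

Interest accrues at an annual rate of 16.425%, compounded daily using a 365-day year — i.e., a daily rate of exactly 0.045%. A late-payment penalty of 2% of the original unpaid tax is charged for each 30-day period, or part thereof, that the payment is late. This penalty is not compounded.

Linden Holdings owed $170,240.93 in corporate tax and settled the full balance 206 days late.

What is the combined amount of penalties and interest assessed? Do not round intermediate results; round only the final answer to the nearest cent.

$40,365.77

Penalty periods: ⌈206/30⌉ = 7; penalty = 7 × 2% × $170,240.93 = $23,833.73…
Interest: $170,240.93 × ((1 + 0.00045)^206 − 1) = $170,240.93 × 0.09710967… = $16,532.0405…
Penalties + interest = $23,833.7302 + $16,532.0405… = $40,365.77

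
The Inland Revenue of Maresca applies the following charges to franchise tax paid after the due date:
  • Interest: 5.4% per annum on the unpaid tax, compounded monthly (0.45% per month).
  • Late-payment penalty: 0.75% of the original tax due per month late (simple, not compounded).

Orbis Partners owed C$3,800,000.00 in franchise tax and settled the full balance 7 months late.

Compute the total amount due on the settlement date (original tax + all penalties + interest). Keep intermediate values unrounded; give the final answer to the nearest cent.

C$4,120,828.12

Late-payment penalty = 0.75% × C$3,800,000.00 × 7 mo = C$199,500.00
Interest: C$3,800,000.00 × ((1 + 0.0045)^7 − 1) = C$3,800,000.00 × 0.0319285… = C$121,328.1243…
Total = C$3,800,000.00 + C$199,500.0000 + C$121,328.1243… = C$4,120,828.12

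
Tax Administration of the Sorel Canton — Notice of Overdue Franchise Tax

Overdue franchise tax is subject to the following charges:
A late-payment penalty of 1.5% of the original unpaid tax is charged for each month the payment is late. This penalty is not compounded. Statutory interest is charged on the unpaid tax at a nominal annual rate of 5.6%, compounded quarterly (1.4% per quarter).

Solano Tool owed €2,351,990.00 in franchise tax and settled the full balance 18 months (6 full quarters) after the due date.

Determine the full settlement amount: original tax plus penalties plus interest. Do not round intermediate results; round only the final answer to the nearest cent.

€3,191,639.75

Late-payment penalty: 18 × 1.5% × €2,351,990.00 = €635,037.30
Interest: €2,351,990.00 × ((1 + 0.014)^6 − 1) = €2,351,990.00 × 0.0869955… = €204,612.4507…
Total = €2,351,990.00 + €635,037.3000 + €204,612.4507… = €3,191,639.75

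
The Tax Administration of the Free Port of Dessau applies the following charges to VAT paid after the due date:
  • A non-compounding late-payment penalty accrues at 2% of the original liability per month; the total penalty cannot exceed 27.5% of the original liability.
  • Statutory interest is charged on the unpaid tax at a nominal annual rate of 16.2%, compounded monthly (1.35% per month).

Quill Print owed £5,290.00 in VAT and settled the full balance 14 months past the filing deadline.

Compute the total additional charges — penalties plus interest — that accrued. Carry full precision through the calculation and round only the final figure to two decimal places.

£2,547.21

Penalty (uncapped): 14 × 2% × £5,290.00 = £1,481.20; cap = 27.5% × £5,290.00 = £1,454.75 → penalty = £1,454.75
Interest: £5,290.00 × ((1 + 0.0135)^14 − 1) = £5,290.00 × 0.2065145… = £1,092.4617…
Penalties + interest = £1,454.7500 + £1,092.4617… = £2,547.21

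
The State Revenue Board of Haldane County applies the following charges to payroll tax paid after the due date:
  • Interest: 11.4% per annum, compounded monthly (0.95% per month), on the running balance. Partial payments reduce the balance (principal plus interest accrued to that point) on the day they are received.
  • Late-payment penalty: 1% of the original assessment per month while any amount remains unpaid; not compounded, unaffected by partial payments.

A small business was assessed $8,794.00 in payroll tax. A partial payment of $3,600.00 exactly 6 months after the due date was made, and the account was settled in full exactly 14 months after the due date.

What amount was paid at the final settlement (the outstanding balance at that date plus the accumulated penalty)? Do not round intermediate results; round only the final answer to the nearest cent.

Balance at month 6: $8,794.0000 × (1 + 0.0095)^6 = $9,307.3148…
After $3,600.00 payment: $9,307.3148… − $3,600.00 = $5,707.3148…
Balance at month 14: $5,707.3148… × (1 + 0.0095)^8 = $6,155.7704…
Penalty: 14 × 1% × $8,794.00 = $1,231.16
Final settlement = outstanding balance + penalty = $6,155.7704… + $1,231.16 = $7,386.93

$7,386.93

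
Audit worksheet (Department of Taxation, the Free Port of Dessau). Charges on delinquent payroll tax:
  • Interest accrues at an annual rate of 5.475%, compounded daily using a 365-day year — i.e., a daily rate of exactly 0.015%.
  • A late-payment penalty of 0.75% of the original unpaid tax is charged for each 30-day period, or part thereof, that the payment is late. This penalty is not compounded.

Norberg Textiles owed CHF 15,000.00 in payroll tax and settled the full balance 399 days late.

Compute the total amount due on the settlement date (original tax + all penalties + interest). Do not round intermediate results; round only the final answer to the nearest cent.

Penalty periods: ⌈399/30⌉ = 14; penalty = 14 × 0.75% × CHF 15,000.00 = CHF 1,575.00
Interest: CHF 15,000.00 × ((1 + 0.00015)^399 − 1) = CHF 15,000.00 × 0.06167252… = CHF 925.0878…
Total = CHF 15,000.00 + CHF 1,575.0000 + CHF 925.0878… = CHF 17,500.09

CHF 17,500.09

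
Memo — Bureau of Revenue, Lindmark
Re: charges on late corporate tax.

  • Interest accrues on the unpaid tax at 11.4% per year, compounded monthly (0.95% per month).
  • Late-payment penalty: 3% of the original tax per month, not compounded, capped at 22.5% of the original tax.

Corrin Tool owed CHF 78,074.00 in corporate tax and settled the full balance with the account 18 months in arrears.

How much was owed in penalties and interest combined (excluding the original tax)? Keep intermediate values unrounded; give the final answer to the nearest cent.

Penalty (uncapped): 18 × 3% × CHF 78,074.00 = CHF 42,159.96; cap = 22.5% × CHF 78,074.00 = CHF 17,566.65 → penalty = CHF 17,566.65
Interest: CHF 78,074.00 × ((1 + 0.0095)^18 − 1) = CHF 78,074.00 × 0.1855335… = CHF 14,485.3400…
Penalties + interest = CHF 17,566.6500 + CHF 14,485.3400… = CHF 32,051.99

CHF 32,051.99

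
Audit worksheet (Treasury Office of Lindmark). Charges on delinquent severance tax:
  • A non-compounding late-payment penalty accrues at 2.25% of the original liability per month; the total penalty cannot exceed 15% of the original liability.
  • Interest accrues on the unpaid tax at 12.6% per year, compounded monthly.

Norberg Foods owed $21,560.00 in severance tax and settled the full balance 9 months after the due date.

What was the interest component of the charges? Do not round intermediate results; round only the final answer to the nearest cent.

Interest (12.6%/yr ÷ 12 = 1.05%/month): $21,560.00 × ((1 + 0.0105)^9 − 1) = $2,125.1215…

$2,125.12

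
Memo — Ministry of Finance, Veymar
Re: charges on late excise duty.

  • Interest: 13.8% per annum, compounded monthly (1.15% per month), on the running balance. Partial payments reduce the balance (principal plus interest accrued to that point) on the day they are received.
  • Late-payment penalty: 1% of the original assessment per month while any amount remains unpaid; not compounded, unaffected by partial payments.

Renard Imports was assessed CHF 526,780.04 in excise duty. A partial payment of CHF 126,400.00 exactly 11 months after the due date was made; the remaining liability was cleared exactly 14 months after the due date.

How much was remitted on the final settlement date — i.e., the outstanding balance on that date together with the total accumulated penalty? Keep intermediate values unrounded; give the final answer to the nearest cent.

CHF 561,170.42

Balance at month 11: CHF 526,780.0400 × (1 + 0.0115)^11 = CHF 597,384.6638…
After CHF 126,400.00 payment: CHF 597,384.6638… − CHF 126,400.00 = CHF 470,984.6638…
Balance at month 14: CHF 470,984.6638… × (1 + 0.0115)^3 = CHF 487,421.2142…
Penalty: 14 × 1% × CHF 526,780.04 = CHF 73,749.21…
Final settlement = outstanding balance + penalty = CHF 487,421.2142… + CHF 73,749.21… = CHF 561,170.42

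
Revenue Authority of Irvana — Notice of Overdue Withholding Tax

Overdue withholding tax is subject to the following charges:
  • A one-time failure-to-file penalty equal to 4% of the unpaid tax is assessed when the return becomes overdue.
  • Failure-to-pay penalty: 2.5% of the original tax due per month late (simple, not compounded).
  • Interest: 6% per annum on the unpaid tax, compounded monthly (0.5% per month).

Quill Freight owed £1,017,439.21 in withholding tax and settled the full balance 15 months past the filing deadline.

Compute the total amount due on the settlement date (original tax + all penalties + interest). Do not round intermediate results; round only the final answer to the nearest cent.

Failure-to-file penalty: 4% × £1,017,439.21 = £40,697.57…
Failure-to-pay penalty: 15 × 2.5% × £1,017,439.21 = £381,539.70…
Interest: £1,017,439.21 × ((1 + 0.005)^15 − 1) = £1,017,439.21 × 0.0776827… = £79,037.4632…
Total = £1,017,439.21 + £422,237.2722… + £79,037.4632… = £1,518,713.95

£1,518,713.95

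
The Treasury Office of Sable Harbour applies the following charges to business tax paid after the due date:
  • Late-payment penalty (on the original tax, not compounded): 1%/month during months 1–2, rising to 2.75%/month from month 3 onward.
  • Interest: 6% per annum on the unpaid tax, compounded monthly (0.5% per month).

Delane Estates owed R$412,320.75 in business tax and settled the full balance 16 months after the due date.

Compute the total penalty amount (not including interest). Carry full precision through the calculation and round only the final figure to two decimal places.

Penalty, months 1–2: 2 × 1% × R$412,320.75 = R$8,246.42…
Penalty, months 3–16: 14 × 2.75% × R$412,320.75 = R$158,743.49…
Total penalty = R$8,246.42… + R$158,743.49… = R$166,989.90

R$166,989.90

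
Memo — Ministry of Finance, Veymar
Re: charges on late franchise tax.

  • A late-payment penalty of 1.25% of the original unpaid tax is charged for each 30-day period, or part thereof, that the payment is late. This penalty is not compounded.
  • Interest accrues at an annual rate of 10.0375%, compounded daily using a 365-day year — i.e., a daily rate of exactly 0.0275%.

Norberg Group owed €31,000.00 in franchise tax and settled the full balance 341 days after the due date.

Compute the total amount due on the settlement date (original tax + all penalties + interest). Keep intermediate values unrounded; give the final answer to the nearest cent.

Penalty periods: ⌈341/30⌉ = 12; penalty = 12 × 1.25% × €31,000.00 = €4,650.00
Interest: €31,000.00 × ((1 + 0.000275)^341 − 1) = €31,000.00 × 0.09829844… = €3,047.2516…
Total = €31,000.00 + €4,650.0000 + €3,047.2516… = €38,697.25

€38,697.25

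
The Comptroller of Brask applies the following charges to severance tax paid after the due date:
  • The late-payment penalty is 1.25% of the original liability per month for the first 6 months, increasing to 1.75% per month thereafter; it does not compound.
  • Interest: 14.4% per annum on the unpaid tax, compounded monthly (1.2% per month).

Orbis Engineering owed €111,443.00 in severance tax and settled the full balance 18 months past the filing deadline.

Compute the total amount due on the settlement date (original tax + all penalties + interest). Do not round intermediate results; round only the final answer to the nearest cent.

Penalty, months 1–6: 6 × 1.25% × €111,443.00 = €8,358.23…
Penalty, months 7–18: 12 × 1.75% × €111,443.00 = €23,403.03
Interest: €111,443.00 × ((1 + 0.012)^18 − 1) = €111,443.00 × 0.2395077… = €26,691.4554…
Total = €111,443.00 + €31,761.2550 + €26,691.4554… = €169,895.71

€169,895.71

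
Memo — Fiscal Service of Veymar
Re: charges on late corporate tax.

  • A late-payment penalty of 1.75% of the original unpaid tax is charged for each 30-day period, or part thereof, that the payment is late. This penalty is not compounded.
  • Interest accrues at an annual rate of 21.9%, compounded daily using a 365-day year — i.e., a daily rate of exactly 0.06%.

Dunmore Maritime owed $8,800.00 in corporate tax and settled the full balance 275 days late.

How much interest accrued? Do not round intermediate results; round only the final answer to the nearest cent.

Interest: $8,800.00 × ((1 + 0.0006)^275 − 1) = $8,800.00 × 0.17933476… = $1,578.1459…

$1,578.15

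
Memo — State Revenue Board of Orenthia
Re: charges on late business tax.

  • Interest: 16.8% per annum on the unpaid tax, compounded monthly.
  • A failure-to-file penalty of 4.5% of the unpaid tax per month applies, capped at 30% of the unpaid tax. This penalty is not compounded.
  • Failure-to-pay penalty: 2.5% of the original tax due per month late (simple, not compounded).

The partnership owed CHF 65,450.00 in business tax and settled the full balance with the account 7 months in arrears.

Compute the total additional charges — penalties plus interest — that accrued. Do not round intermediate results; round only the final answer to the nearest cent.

CHF 37,778.62

Failure-to-file: 7 × 4.5% × CHF 65,450.00 = CHF 20,616.75, capped at 30% × CHF 65,450.00 = CHF 19,635.00
Failure-to-pay penalty = 2.5% × CHF 65,450.00 × 7 mo = CHF 11,453.75
Interest (16.8%/yr ÷ 12 = 1.4%/month): CHF 65,450.00 × ((1 + 0.014)^7 − 1) = CHF 6,689.8668…
Penalties + interest = CHF 31,088.7500 + CHF 6,689.8668… = CHF 37,778.62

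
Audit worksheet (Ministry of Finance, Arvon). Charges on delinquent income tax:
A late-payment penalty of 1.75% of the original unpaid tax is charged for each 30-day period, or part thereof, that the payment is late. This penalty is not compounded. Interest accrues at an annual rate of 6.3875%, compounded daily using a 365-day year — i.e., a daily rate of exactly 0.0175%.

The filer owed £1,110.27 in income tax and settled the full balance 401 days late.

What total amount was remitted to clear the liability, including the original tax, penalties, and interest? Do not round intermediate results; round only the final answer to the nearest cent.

Penalty periods: ⌈401/30⌉ = 14; penalty = 14 × 1.75% × £1,110.27 = £272.02…
Interest: £1,110.27 × ((1 + 0.000175)^401 − 1) = £1,110.27 × 0.07268930… = £80.7047…
Total = £1,110.27 + £272.0162… + £80.7047… = £1,462.99

£1,462.99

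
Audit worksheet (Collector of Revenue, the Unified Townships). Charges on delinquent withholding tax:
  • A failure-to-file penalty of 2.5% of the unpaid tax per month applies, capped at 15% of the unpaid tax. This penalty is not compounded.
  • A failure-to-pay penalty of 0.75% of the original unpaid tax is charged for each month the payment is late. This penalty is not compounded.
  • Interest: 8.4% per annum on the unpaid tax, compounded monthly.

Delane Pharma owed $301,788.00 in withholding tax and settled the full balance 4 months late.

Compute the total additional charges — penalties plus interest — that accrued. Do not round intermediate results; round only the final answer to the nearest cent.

$47,771.64

Failure-to-file: 4 × 2.5% × $301,788.00 = $30,178.80 (under the 15% cap)
Failure-to-pay penalty: 4 × 0.75% × $301,788.00 = $9,053.64
Interest (8.4%/yr ÷ 12 = 0.7%/month): $301,788.00 × ((1 + 0.007)^4 − 1) = $8,539.2044…
Penalties + interest = $39,232.4400 + $8,539.2044… = $47,771.64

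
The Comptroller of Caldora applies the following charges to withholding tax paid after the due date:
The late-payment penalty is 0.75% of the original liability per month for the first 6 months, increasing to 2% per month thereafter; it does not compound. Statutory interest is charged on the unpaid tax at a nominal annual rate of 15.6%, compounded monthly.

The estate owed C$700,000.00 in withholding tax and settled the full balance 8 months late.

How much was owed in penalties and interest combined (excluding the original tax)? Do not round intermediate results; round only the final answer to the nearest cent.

Penalty, months 1–6: 6 × 0.75% × C$700,000.00 = C$31,500.00
Penalty, months 7–8: 2 × 2% × C$700,000.00 = C$28,000.00
Interest (15.6%/yr ÷ 12 = 1.3%/month): C$700,000.00 × ((1 + 0.013)^8 − 1) = C$76,199.9365…
Penalties + interest = C$59,500.0000 + C$76,199.9365… = C$135,699.94

C$135,699.94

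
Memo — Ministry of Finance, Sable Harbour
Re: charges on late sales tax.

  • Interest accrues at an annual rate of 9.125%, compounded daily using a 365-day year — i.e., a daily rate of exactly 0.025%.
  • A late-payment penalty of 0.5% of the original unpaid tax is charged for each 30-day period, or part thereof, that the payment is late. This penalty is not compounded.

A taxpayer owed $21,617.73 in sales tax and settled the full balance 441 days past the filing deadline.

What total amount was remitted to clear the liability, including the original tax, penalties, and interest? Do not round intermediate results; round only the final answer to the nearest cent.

$25,758.43

Penalty periods: ⌈441/30⌉ = 15; penalty = 15 × 0.5% × $21,617.73 = $1,621.33…
Interest: $21,617.73 × ((1 + 0.00025)^441 − 1) = $21,617.73 × 0.11654179… = $2,519.3689…
Total = $21,617.73 + $1,621.3298… + $2,519.3689… = $25,758.43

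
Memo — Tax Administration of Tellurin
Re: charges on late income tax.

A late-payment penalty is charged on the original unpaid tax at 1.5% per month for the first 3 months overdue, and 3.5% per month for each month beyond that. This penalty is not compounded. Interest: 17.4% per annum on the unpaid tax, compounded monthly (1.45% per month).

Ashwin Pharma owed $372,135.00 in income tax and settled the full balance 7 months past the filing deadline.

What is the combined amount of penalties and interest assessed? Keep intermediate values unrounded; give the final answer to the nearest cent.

$108,300.03

Penalty, months 1–3: 3 × 1.5% × $372,135.00 = $16,746.08…
Penalty, months 4–7: 4 × 3.5% × $372,135.00 = $52,098.90
Interest: $372,135.00 × ((1 + 0.0145)^7 − 1) = $372,135.00 × 0.1060235… = $39,455.0599…
Penalties + interest = $68,844.9750 + $39,455.0599… = $108,300.03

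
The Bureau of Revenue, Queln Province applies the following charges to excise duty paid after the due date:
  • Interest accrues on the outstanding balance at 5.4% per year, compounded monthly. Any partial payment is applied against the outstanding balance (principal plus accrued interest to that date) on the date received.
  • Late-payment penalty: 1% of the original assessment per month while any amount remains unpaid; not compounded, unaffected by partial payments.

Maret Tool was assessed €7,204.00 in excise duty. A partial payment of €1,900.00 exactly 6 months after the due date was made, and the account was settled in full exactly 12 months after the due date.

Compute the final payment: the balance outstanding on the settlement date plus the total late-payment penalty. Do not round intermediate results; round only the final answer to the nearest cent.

€6,515.39

Monthly rate = 5.4% ÷ 12 = 0.45%
Balance at month 6: €7,204.0000 × (1 + 0.0045)^6 = €7,400.7094…
After €1,900.00 payment: €7,400.7094… − €1,900.00 = €5,500.7094…
Balance at month 12: €5,500.7094… × (1 + 0.0045)^6 = €5,650.9094…
Penalty: 12 × 1% × €7,204.00 = €864.48
Final settlement = outstanding balance + penalty = €5,650.9094… + €864.48 = €6,515.39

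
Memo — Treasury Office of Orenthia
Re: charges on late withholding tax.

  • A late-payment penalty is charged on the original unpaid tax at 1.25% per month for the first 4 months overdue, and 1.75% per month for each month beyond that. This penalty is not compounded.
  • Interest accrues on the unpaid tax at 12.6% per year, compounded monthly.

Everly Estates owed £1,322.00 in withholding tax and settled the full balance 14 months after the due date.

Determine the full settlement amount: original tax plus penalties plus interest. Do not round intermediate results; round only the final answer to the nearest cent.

£1,827.62

Penalty, months 1–4: 4 × 1.25% × £1,322.00 = £66.10
Penalty, months 5–14: 10 × 1.75% × £1,322.00 = £231.35
Interest (12.6%/yr ÷ 12 = 1.05%/month): £1,322.00 × ((1 + 0.0105)^14 − 1) = £208.1708…
Total = £1,322.00 + £297.4500 + £208.1708… = £1,827.62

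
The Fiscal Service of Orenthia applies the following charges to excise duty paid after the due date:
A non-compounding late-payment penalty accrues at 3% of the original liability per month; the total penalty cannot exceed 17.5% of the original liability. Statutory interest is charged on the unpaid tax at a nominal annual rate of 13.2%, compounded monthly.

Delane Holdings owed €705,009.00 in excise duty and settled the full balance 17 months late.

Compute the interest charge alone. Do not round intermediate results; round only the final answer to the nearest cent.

€144,101.69

Interest (13.2%/yr ÷ 12 = 1.1%/month): €705,009.00 × ((1 + 0.011)^17 − 1) = €144,101.6854…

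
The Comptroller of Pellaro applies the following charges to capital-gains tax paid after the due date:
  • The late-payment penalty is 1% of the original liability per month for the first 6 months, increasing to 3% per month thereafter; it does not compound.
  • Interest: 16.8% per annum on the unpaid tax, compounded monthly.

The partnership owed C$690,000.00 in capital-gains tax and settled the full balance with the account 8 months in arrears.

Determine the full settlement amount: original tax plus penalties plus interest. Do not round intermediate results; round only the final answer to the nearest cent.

Penalty, months 1–6: 6 × 1% × C$690,000.00 = C$41,400.00
Penalty, months 7–8: 2 × 3% × C$690,000.00 = C$41,400.00
Interest (16.8%/yr ÷ 12 = 1.4%/month): C$690,000.00 × ((1 + 0.014)^8 − 1) = C$81,174.6246…
Total = C$690,000.00 + C$82,800.0000 + C$81,174.6246… = C$853,974.62

C$853,974.62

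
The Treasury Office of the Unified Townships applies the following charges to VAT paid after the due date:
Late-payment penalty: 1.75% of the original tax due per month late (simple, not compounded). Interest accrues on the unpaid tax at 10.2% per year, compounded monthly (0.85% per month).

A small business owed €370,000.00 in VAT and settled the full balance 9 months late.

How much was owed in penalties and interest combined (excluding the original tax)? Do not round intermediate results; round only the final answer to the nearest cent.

Late-payment penalty: 9 × 1.75% × €370,000.00 = €58,275.00
Interest: €370,000.00 × ((1 + 0.0085)^9 − 1) = €370,000.00 × 0.0791532… = €29,286.7024…
Penalties + interest = €58,275.0000 + €29,286.7024… = €87,561.70

€87,561.70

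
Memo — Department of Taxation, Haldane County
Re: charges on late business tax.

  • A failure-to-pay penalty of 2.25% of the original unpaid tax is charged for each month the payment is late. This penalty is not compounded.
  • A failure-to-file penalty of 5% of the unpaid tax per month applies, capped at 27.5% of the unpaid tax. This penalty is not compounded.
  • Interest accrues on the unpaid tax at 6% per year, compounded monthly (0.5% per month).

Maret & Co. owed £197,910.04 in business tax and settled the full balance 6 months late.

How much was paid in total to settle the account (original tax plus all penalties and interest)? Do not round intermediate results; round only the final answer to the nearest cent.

£285,065.17

Failure-to-file: 6 × 5% × £197,910.04 = £59,373.01…, capped at 27.5% × £197,910.04 = £54,425.26…
Failure-to-pay penalty: 6 × 2.25% × £197,910.04 = £26,717.86…
Interest: £197,910.04 × ((1 + 0.005)^6 − 1) = £197,910.04 × 0.0303775… = £6,012.0141…
Total = £197,910.04 + £81,143.1164 + £6,012.0141… = £285,065.17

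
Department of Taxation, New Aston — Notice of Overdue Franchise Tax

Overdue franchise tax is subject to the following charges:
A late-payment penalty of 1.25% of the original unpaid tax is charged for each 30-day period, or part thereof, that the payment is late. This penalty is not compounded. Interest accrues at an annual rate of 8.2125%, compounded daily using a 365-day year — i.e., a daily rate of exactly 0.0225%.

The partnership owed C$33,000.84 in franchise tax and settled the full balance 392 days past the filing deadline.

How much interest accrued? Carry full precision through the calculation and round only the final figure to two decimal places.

Interest: C$33,000.84 × ((1 + 0.000225)^392 − 1) = C$33,000.84 × 0.09219571… = C$3,042.5357…

C$3,042.54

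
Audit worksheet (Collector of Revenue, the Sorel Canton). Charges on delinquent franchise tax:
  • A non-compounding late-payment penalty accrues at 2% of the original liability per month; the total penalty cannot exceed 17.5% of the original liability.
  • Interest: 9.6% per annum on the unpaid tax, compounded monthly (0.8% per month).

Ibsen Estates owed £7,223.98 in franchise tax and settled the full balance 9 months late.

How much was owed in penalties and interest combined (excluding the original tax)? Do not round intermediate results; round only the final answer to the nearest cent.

Penalty (uncapped): 9 × 2% × £7,223.98 = £1,300.32…; cap = 17.5% × £7,223.98 = £1,264.20… → penalty = £1,264.20…
Interest: £7,223.98 × ((1 + 0.008)^9 − 1) = £7,223.98 × 0.0743475… = £537.0851…
Penalties + interest = £1,264.1965 + £537.0851… = £1,801.28

£1,801.28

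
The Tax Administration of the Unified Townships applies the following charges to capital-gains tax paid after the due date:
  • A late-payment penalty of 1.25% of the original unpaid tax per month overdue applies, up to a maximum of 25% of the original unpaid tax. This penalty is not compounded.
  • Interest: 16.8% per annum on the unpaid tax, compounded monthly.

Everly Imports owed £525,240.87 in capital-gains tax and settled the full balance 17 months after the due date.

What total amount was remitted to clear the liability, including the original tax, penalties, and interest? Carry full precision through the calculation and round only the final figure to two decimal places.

£776,892.58

Penalty: 17 × 1.25% × £525,240.87 = £111,613.68… (below the 25% cap of £131,310.22…)
Interest (16.8%/yr ÷ 12 = 1.4%/month): £525,240.87 × ((1 + 0.014)^17 − 1) = £140,038.0260…
Total = £525,240.87 + £111,613.6849… + £140,038.0260… = £776,892.58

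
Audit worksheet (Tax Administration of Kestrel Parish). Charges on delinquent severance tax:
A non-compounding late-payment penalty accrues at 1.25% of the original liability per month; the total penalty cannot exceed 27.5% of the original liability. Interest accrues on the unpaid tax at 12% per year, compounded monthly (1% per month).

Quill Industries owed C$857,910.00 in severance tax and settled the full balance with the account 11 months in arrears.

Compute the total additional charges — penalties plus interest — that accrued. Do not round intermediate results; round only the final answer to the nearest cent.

Penalty: 11 × 1.25% × C$857,910.00 = C$117,962.63… (below the 27.5% cap of C$235,925.25)
Interest: C$857,910.00 × ((1 + 0.01)^11 − 1) = C$857,910.00 × 0.1156683… = C$99,233.0313…
Penalties + interest = C$117,962.6250 + C$99,233.0313… = C$217,195.66

C$217,195.66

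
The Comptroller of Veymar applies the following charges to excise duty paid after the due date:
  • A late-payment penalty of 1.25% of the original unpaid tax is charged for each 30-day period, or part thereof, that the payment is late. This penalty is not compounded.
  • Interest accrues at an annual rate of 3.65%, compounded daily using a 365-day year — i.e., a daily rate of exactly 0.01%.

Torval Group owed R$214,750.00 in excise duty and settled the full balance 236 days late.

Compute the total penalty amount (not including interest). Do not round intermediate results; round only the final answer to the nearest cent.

R$21,475.00

Penalty periods: ⌈236/30⌉ = 8; penalty = 8 × 1.25% × R$214,750.00 = R$21,475.00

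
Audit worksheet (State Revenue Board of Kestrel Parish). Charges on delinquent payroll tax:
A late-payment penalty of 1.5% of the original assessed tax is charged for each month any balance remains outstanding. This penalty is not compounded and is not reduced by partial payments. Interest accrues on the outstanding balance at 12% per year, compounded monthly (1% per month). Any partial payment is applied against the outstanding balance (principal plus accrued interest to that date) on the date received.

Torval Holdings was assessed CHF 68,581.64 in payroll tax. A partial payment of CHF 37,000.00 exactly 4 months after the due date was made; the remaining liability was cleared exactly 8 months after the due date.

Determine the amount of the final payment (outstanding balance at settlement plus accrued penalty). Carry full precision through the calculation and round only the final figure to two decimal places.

Balance at month 4: CHF 68,581.6400 × (1 + 0.01)^4 = CHF 71,366.3296…
After CHF 37,000.00 payment: CHF 71,366.3296… − CHF 37,000.00 = CHF 34,366.3296…
Balance at month 8: CHF 34,366.3296… × (1 + 0.01)^4 = CHF 35,761.7404…
Penalty: 8 × 1.5% × CHF 68,581.64 = CHF 8,229.80…
Final settlement = outstanding balance + penalty = CHF 35,761.7404… + CHF 8,229.80… = CHF 43,991.54

CHF 43,991.54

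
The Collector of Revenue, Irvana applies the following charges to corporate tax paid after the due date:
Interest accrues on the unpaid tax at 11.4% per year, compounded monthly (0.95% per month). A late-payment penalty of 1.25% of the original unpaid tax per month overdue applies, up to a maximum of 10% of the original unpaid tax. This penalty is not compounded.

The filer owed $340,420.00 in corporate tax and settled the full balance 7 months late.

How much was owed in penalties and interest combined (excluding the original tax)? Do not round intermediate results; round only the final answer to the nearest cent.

Penalty: 7 × 1.25% × $340,420.00 = $29,786.75 (below the 10% cap of $34,042.00)
Interest: $340,420.00 × ((1 + 0.0095)^7 − 1) = $340,420.00 × 0.0684255… = $23,293.4240…
Penalties + interest = $29,786.7500 + $23,293.4240… = $53,080.17

$53,080.17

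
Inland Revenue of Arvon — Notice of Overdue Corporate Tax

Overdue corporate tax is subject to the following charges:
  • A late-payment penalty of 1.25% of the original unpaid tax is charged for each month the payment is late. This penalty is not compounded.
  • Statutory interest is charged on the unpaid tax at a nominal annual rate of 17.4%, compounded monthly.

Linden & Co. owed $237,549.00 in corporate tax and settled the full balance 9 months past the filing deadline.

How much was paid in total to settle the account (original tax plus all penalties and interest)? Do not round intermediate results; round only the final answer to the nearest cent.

Late-payment penalty = 1.25% × $237,549.00 × 9 mo = $26,724.26…
Interest (17.4%/yr ÷ 12 = 1.45%/month): $237,549.00 × ((1 + 0.0145)^9 − 1) = $32,860.3280…
Total = $237,549.00 + $26,724.2625 + $32,860.3280… = $297,133.59

$297,133.59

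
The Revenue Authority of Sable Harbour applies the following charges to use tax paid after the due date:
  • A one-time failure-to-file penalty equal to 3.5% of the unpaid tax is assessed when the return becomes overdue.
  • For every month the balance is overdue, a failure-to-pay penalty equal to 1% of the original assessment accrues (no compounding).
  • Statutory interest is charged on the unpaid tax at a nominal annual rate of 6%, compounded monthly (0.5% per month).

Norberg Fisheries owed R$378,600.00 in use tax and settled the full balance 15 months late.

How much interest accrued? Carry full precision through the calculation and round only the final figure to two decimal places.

Interest: R$378,600.00 × ((1 + 0.005)^15 − 1) = R$378,600.00 × 0.0776827… = R$29,410.6845…

R$29,410.68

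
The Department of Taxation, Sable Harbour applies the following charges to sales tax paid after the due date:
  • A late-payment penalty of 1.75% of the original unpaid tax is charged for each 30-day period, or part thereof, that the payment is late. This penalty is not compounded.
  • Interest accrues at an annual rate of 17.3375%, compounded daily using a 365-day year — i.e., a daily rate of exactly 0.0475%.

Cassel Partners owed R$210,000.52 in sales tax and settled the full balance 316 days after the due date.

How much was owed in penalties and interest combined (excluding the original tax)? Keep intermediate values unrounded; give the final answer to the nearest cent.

Penalty periods: ⌈316/30⌉ = 11; penalty = 11 × 1.75% × R$210,000.52 = R$40,425.10…
Interest: R$210,000.52 × ((1 + 0.000475)^316 − 1) = R$210,000.52 × 0.16190902… = R$34,000.9792…
Penalties + interest = R$40,425.1001 + R$34,000.9792… = R$74,426.08

R$74,426.08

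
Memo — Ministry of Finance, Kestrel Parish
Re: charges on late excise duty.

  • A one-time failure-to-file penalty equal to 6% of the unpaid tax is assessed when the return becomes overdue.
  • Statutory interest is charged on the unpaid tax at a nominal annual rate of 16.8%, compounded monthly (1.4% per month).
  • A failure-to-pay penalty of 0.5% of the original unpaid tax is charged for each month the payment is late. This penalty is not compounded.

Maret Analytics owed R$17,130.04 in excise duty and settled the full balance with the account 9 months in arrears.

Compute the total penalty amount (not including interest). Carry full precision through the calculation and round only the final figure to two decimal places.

Failure-to-file penalty: 6% × R$17,130.04 = R$1,027.80…
Failure-to-pay penalty = 0.5% × R$17,130.04 × 9 mo = R$770.85…
Total penalty = R$1,027.80… + R$770.85… = R$1,798.65

R$1,798.65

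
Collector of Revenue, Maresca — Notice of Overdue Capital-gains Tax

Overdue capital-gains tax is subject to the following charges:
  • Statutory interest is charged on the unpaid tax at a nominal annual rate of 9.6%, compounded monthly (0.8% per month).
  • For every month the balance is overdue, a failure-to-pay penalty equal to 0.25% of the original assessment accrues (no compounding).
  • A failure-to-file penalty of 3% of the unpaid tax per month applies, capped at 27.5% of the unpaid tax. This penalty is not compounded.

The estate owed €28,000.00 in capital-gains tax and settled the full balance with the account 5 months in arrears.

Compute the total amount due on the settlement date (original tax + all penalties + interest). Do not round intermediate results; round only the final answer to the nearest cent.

Failure-to-file: 5 × 3% × €28,000.00 = €4,200.00 (under the 27.5% cap)
Failure-to-pay penalty: 5 × 0.25% × €28,000.00 = €350.00
Interest: €28,000.00 × ((1 + 0.008)^5 − 1) = €28,000.00 × 0.0406451… = €1,138.0639…
Total = €28,000.00 + €4,550.0000 + €1,138.0639… = €33,688.06

€33,688.06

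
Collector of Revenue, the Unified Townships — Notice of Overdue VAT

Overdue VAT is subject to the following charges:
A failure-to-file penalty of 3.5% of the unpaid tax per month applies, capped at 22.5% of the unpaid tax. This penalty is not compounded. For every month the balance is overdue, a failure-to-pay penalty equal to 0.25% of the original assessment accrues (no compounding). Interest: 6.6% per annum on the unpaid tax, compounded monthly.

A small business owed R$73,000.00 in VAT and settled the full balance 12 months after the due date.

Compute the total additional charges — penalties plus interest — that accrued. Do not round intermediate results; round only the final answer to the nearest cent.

Failure-to-file: 12 × 3.5% × R$73,000.00 = R$30,660.00, capped at 22.5% × R$73,000.00 = R$16,425.00
Failure-to-pay penalty: 12 × 0.25% × R$73,000.00 = R$2,190.00
Interest (6.6%/yr ÷ 12 = 0.55%/month): R$73,000.00 × ((1 + 0.0055)^12 − 1) = R$4,966.4498…
Penalties + interest = R$18,615.0000 + R$4,966.4498… = R$23,581.45

R$23,581.45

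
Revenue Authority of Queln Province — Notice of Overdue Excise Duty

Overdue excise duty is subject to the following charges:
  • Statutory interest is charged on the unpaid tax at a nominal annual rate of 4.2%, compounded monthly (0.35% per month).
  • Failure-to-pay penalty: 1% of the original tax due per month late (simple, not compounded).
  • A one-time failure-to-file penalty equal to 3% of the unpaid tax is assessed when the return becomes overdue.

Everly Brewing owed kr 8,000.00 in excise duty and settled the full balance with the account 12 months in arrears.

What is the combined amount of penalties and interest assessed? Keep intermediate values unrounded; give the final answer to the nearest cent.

kr 1,542.54

Failure-to-file penalty: 3% × kr 8,000.00 = kr 240.00
Failure-to-pay penalty = 1% × kr 8,000.00 × 12 mo = kr 960.00
Interest: kr 8,000.00 × ((1 + 0.0035)^12 − 1) = kr 8,000.00 × 0.0428180… = kr 342.5441…
Penalties + interest = kr 1,200.0000 + kr 342.5441… = kr 1,542.54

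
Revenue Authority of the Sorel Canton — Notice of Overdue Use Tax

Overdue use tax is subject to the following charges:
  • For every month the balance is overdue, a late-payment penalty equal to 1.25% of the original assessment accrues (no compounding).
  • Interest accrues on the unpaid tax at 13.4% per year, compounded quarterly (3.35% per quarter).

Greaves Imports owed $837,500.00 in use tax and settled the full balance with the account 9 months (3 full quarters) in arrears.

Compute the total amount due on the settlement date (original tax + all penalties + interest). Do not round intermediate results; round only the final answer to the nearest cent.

$1,018,738.64

Late-payment penalty: 9 × 1.25% × $837,500.00 = $94,218.75
Interest: $837,500.00 × ((1 + 0.0335)^3 − 1) = $837,500.00 × 0.1039043… = $87,019.8893…
Total = $837,500.00 + $94,218.7500 + $87,019.8893… = $1,018,738.64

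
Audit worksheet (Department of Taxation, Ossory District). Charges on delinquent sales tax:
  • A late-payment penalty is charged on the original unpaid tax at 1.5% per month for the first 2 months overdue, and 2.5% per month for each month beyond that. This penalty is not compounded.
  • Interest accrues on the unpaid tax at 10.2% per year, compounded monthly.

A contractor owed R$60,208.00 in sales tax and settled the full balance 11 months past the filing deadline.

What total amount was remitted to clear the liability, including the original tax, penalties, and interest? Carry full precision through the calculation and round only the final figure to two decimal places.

Penalty, months 1–2: 2 × 1.5% × R$60,208.00 = R$1,806.24
Penalty, months 3–11: 9 × 2.5% × R$60,208.00 = R$13,546.80
Interest (10.2%/yr ÷ 12 = 0.85%/month): R$60,208.00 × ((1 + 0.0085)^11 − 1) = R$5,874.9054…
Total = R$60,208.00 + R$15,353.0400 + R$5,874.9054… = R$81,435.95

R$81,435.95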